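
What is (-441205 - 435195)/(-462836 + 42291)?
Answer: 175280/84109 ≈ 2.0840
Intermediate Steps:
(-441205 - 435195)/(-462836 + 42291) = -876400/(-420545) = -876400*(-1/420545) = 175280/84109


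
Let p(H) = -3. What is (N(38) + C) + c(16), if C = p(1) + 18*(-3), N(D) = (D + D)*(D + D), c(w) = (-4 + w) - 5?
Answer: 5726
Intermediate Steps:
c(w) = -9 + w
N(D) = 4*D² (N(D) = (2*D)*(2*D) = 4*D²)
C = -57 (C = -3 + 18*(-3) = -3 - 54 = -57)
(N(38) + C) + c(16) = (4*38² - 57) + (-9 + 16) = (4*1444 - 57) + 7 = (5776 - 57) + 7 = 5719 + 7 = 5726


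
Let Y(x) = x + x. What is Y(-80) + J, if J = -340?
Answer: -500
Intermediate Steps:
Y(x) = 2*x
Y(-80) + J = 2*(-80) - 340 = -160 - 340 = -500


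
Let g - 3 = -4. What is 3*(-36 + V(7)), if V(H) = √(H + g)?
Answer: -108 + 3*√6 ≈ -100.65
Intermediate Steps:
g = -1 (g = 3 - 4 = -1)
V(H) = √(-1 + H) (V(H) = √(H - 1) = √(-1 + H))
3*(-36 + V(7)) = 3*(-36 + √(-1 + 7)) = 3*(-36 + √6) = -108 + 3*√6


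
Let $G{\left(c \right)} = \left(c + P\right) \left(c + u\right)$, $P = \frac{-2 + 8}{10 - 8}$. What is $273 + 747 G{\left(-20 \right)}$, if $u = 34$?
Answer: $-177513$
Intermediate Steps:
$P = 3$ ($P = \frac{6}{2} = 6 \cdot \frac{1}{2} = 3$)
$G{\left(c \right)} = \left(3 + c\right) \left(34 + c\right)$ ($G{\left(c \right)} = \left(c + 3\right) \left(c + 34\right) = \left(3 + c\right) \left(34 + c\right)$)
$273 + 747 G{\left(-20 \right)} = 273 + 747 \left(102 + \left(-20\right)^{2} + 37 \left(-20\right)\right) = 273 + 747 \left(102 + 400 - 740\right) = 273 + 747 \left(-238\right) = 273 - 177786 = -177513$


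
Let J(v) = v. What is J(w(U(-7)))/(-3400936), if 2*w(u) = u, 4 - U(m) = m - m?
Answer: -1/1700468 ≈ -5.8807e-7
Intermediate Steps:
U(m) = 4 (U(m) = 4 - (m - m) = 4 - 1*0 = 4 + 0 = 4)
w(u) = u/2
J(w(U(-7)))/(-3400936) = ((1/2)*4)/(-3400936) = 2*(-1/3400936) = -1/1700468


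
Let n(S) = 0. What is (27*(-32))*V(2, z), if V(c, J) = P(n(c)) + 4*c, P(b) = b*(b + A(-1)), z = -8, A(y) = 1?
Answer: -6912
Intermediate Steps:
P(b) = b*(1 + b) (P(b) = b*(b + 1) = b*(1 + b))
V(c, J) = 4*c (V(c, J) = 0*(1 + 0) + 4*c = 0*1 + 4*c = 0 + 4*c = 4*c)
(27*(-32))*V(2, z) = (27*(-32))*(4*2) = -864*8 = -6912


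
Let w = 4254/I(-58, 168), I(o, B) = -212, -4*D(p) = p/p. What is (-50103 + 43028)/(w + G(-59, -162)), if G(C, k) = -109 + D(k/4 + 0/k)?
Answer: 299980/5483 ≈ 54.711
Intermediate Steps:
D(p) = -¼ (D(p) = -p/(4*p) = -¼*1 = -¼)
G(C, k) = -437/4 (G(C, k) = -109 - ¼ = -437/4)
w = -2127/106 (w = 4254/(-212) = 4254*(-1/212) = -2127/106 ≈ -20.066)
(-50103 + 43028)/(w + G(-59, -162)) = (-50103 + 43028)/(-2127/106 - 437/4) = -7075/(-27415/212) = -7075*(-212/27415) = 299980/5483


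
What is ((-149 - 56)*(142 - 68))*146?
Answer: -2214820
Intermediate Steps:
((-149 - 56)*(142 - 68))*146 = -205*74*146 = -15170*146 = -2214820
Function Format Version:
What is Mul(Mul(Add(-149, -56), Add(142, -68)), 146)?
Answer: -2214820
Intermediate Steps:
Mul(Mul(Add(-149, -56), Add(142, -68)), 146) = Mul(Mul(-205, 74), 146) = Mul(-15170, 146) = -2214820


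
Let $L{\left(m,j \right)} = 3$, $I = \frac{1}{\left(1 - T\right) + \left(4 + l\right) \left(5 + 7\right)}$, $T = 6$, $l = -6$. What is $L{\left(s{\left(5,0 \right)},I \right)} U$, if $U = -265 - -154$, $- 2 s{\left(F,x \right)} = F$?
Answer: $-333$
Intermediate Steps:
$s{\left(F,x \right)} = - \frac{F}{2}$
$U = -111$ ($U = -265 + 154 = -111$)
$I = - \frac{1}{29}$ ($I = \frac{1}{\left(1 - 6\right) + \left(4 - 6\right) \left(5 + 7\right)} = \frac{1}{\left(1 - 6\right) - 24} = \frac{1}{-5 - 24} = \frac{1}{-29} = - \frac{1}{29} \approx -0.034483$)
$L{\left(s{\left(5,0 \right)},I \right)} U = 3 \left(-111\right) = -333$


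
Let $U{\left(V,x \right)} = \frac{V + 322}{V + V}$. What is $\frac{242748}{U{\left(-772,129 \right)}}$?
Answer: $\frac{20822384}{25} \approx 8.329 \cdot 10^{5}$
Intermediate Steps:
$U{\left(V,x \right)} = \frac{322 + V}{2 V}$
$\frac{242748}{U{\left(-772,129 \right)}} = \frac{242748}{\frac{1}{2} \frac{1}{-772} \left(322 - 772\right)} = \frac{242748}{\frac{1}{2} \left(- \frac{1}{772}\right) \left(-450\right)} = \frac{242748}{\frac{225}{772}} = 242748 \cdot \frac{772}{225} = \frac{20822384}{25}$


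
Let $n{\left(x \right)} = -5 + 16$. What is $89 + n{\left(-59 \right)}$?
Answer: $100$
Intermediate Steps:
$n{\left(x \right)} = 11$
$89 + n{\left(-59 \right)} = 89 + 11 = 100$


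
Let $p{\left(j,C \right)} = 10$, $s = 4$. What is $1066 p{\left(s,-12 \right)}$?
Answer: $10660$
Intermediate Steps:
$1066 p{\left(s,-12 \right)} = 1066 \cdot 10 = 10660$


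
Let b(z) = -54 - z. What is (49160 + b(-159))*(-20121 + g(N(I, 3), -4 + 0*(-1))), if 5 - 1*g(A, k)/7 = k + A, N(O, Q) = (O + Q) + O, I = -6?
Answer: -985053675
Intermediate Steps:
N(O, Q) = Q + 2*O
g(A, k) = 35 - 7*A - 7*k (g(A, k) = 35 - 7*(k + A) = 35 - 7*(A + k) = 35 + (-7*A - 7*k) = 35 - 7*A - 7*k)
(49160 + b(-159))*(-20121 + g(N(I, 3), -4 + 0*(-1))) = (49160 + (-54 - 1*(-159)))*(-20121 + (35 - 7*(3 + 2*(-6)) - 7*(-4 + 0*(-1)))) = (49160 + (-54 + 159))*(-20121 + (35 - 7*(3 - 12) - 7*(-4 + 0))) = (49160 + 105)*(-20121 + (35 - 7*(-9) - 7*(-4))) = 49265*(-20121 + (35 + 63 + 28)) = 49265*(-20121 + 126) = 49265*(-19995) = -985053675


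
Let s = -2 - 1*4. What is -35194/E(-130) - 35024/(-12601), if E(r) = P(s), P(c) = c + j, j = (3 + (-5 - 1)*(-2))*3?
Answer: -442113658/491439 ≈ -899.63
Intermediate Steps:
j = 45 (j = (3 - 6*(-2))*3 = (3 + 12)*3 = 15*3 = 45)
s = -6 (s = -2 - 4 = -6)
P(c) = 45 + c (P(c) = c + 45 = 45 + c)
E(r) = 39 (E(r) = 45 - 6 = 39)
-35194/E(-130) - 35024/(-12601) = -35194/39 - 35024/(-12601) = -35194*1/39 - 35024*(-1/12601) = -35194/39 + 35024/12601 = -442113658/491439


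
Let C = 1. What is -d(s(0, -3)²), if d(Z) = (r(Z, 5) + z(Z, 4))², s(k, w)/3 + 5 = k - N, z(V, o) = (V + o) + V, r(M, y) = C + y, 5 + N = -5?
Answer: -211600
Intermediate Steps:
N = -10 (N = -5 - 5 = -10)
r(M, y) = 1 + y
z(V, o) = o + 2*V
s(k, w) = 15 + 3*k (s(k, w) = -15 + 3*(k - 1*(-10)) = -15 + 3*(k + 10) = -15 + 3*(10 + k) = -15 + (30 + 3*k) = 15 + 3*k)
d(Z) = (10 + 2*Z)² (d(Z) = ((1 + 5) + (4 + 2*Z))² = (6 + (4 + 2*Z))² = (10 + 2*Z)²)
-d(s(0, -3)²) = -4*(5 + (15 + 3*0)²)² = -4*(5 + (15 + 0)²)² = -4*(5 + 15²)² = -4*(5 + 225)² = -4*230² = -4*52900 = -1*211600 = -211600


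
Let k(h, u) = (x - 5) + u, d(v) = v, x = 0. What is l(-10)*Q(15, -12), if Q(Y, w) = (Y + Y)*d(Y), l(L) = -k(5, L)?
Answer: 6750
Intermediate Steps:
k(h, u) = -5 + u (k(h, u) = (0 - 5) + u = -5 + u)
l(L) = 5 - L (l(L) = -(-5 + L) = 5 - L)
Q(Y, w) = 2*Y² (Q(Y, w) = (Y + Y)*Y = (2*Y)*Y = 2*Y²)
l(-10)*Q(15, -12) = (5 - 1*(-10))*(2*15²) = (5 + 10)*(2*225) = 15*450 = 6750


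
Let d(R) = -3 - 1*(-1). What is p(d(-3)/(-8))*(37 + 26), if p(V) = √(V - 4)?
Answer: 63*I*√15/2 ≈ 122.0*I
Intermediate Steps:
d(R) = -2 (d(R) = -3 + 1 = -2)
p(V) = √(-4 + V)
p(d(-3)/(-8))*(37 + 26) = √(-4 - 2/(-8))*(37 + 26) = √(-4 - 2*(-⅛))*63 = √(-4 + ¼)*63 = √(-15/4)*63 = (I*√15/2)*63 = 63*I*√15/2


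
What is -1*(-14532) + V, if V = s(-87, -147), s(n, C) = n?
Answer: 14445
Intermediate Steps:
V = -87
-1*(-14532) + V = -1*(-14532) - 87 = 14532 - 87 = 14445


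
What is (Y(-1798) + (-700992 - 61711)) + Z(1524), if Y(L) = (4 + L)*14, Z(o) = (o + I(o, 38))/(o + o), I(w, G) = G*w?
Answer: -1575599/2 ≈ -7.8780e+5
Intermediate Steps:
Z(o) = 39/2 (Z(o) = (o + 38*o)/(o + o) = (39*o)/((2*o)) = (39*o)*(1/(2*o)) = 39/2)
Y(L) = 56 + 14*L
(Y(-1798) + (-700992 - 61711)) + Z(1524) = ((56 + 14*(-1798)) + (-700992 - 61711)) + 39/2 = ((56 - 25172) - 762703) + 39/2 = (-25116 - 762703) + 39/2 = -787819 + 39/2 = -1575599/2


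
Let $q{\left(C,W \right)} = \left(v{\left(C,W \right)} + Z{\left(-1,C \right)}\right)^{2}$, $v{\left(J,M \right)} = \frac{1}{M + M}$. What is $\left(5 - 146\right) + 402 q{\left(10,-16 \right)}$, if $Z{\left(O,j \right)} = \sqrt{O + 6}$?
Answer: $\frac{957129}{512} - \frac{201 \sqrt{5}}{8} \approx 1813.2$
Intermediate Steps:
$v{\left(J,M \right)} = \frac{1}{2 M}$
$Z{\left(O,j \right)} = \sqrt{6 + O}$
$q{\left(C,W \right)} = \left(\sqrt{5} + \frac{1}{2 W}\right)^{2}$ ($q{\left(C,W \right)} = \left(\frac{1}{2 W} + \sqrt{6 - 1}\right)^{2} = \left(\frac{1}{2 W} + \sqrt{5}\right)^{2} = \left(\sqrt{5} + \frac{1}{2 W}\right)^{2}$)
$\left(5 - 146\right) + 402 q{\left(10,-16 \right)} = \left(5 - 146\right) + 402 \frac{\left(1 + 2 \left(-16\right) \sqrt{5}\right)^{2}}{4 \cdot 256} = \left(5 - 146\right) + 402 \cdot \frac{1}{4} \cdot \frac{1}{256} \left(1 - 32 \sqrt{5}\right)^{2} = -141 + 402 \frac{\left(1 - 32 \sqrt{5}\right)^{2}}{1024} = -141 + \frac{201 \left(1 - 32 \sqrt{5}\right)^{2}}{512}$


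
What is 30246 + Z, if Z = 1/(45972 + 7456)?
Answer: 1615983289/53428 ≈ 30246.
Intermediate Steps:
Z = 1/53428 ≈ 1.8717e-5
30246 + Z = 30246 + 1/53428 = 1615983289/53428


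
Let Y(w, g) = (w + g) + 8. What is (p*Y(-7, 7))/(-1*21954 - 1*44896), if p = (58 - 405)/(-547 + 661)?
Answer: 694/1905225 ≈ 0.00036426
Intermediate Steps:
Y(w, g) = 8 + g + w (Y(w, g) = (g + w) + 8 = 8 + g + w)
p = -347/114 ≈ -3.0439
(p*Y(-7, 7))/(-1*21954 - 1*44896) = (-347*(8 + 7 - 7)/114)/(-1*21954 - 1*44896) = (-347/114*8)/(-21954 - 44896) = -1388/57/(-66850) = -1388/57*(-1/66850) = 694/1905225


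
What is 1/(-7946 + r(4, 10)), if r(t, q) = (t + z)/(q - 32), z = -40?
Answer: -11/87388 ≈ -0.00012588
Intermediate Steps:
r(t, q) = (-40 + t)/(-32 + q) (r(t, q) = (t - 40)/(q - 32) = (-40 + t)/(-32 + q))
1/(-7946 + r(4, 10)) = 1/(-7946 + (-40 + 4)/(-32 + 10)) = 1/(-7946 - 36/(-22)) = 1/(-7946 - 1/22*(-36)) = 1/(-7946 + 18/11) = 1/(-87388/11) = -11/87388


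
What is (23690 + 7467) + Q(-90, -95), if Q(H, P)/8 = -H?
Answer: 31877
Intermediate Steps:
Q(H, P) = -8*H (Q(H, P) = 8*(-H) = -8*H)
(23690 + 7467) + Q(-90, -95) = (23690 + 7467) - 8*(-90) = 31157 + 720 = 31877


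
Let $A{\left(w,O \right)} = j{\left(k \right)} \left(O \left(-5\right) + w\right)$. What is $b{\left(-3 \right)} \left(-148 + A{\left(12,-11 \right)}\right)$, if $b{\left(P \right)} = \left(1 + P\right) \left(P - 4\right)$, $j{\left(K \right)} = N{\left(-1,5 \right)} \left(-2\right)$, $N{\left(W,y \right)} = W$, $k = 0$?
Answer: $-196$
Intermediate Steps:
$j{\left(K \right)} = 2$ ($j{\left(K \right)} = \left(-1\right) \left(-2\right) = 2$)
$A{\left(w,O \right)} = - 10 O + 2 w$ ($A{\left(w,O \right)} = 2 \left(O \left(-5\right) + w\right) = 2 \left(- 5 O + w\right) = 2 \left(w - 5 O\right) = - 10 O + 2 w$)
$b{\left(P \right)} = \left(1 + P\right) \left(-4 + P\right)$
$b{\left(-3 \right)} \left(-148 + A{\left(12,-11 \right)}\right) = \left(-4 + \left(-3\right)^{2} - -9\right) \left(-148 + \left(\left(-10\right) \left(-11\right) + 2 \cdot 12\right)\right) = \left(-4 + 9 + 9\right) \left(-148 + \left(110 + 24\right)\right) = 14 \left(-148 + 134\right) = 14 \left(-14\right) = -196$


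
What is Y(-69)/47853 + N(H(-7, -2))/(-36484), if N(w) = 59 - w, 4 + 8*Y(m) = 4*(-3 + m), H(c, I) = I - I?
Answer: -4154993/1745868852 ≈ -0.0023799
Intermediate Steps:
H(c, I) = 0
Y(m) = -2 + m/2 (Y(m) = -½ + (4*(-3 + m))/8 = -½ + (-12 + 4*m)/8 = -½ + (-3/2 + m/2) = -2 + m/2)
Y(-69)/47853 + N(H(-7, -2))/(-36484) = (-2 + (½)*(-69))/47853 + (59 - 1*0)/(-36484) = (-2 - 69/2)*(1/47853) + (59 + 0)*(-1/36484) = -73/2*1/47853 + 59*(-1/36484) = -73/95706 - 59/36484 = -4154993/1745868852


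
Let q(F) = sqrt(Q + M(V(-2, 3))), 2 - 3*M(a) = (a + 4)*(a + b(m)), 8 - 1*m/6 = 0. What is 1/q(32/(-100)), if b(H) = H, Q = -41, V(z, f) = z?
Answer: -I*sqrt(71)/71 ≈ -0.11868*I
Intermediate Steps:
m = 48 (m = 48 - 6*0 = 48 + 0 = 48)
M(a) = 2/3 - (4 + a)*(48 + a)/3 (M(a) = 2/3 - (a + 4)*(a + 48)/3 = 2/3 - (4 + a)*(48 + a)/3)
q(F) = I*sqrt(71) (q(F) = sqrt(-41 + (-190/3 - 52/3*(-2) - 1/3*(-2)**2)) = sqrt(-41 + (-190/3 + 104/3 - 1/3*4)) = sqrt(-41 + (-190/3 + 104/3 - 4/3)) = sqrt(-41 - 30) = sqrt(-71) = I*sqrt(71))
1/q(32/(-100)) = 1/(I*sqrt(71)) = -I*sqrt(71)/71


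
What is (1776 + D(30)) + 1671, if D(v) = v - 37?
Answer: 3440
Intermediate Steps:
D(v) = -37 + v
(1776 + D(30)) + 1671 = (1776 + (-37 + 30)) + 1671 = (1776 - 7) + 1671 = 1769 + 1671 = 3440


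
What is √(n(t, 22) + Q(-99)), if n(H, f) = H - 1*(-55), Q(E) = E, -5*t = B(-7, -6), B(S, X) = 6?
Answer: I*√1130/5 ≈ 6.7231*I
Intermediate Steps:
t = -6/5 (t = -⅕*6 = -6/5 ≈ -1.2000)
n(H, f) = 55 + H (n(H, f) = H + 55 = 55 + H)
√(n(t, 22) + Q(-99)) = √((55 - 6/5) - 99) = √(269/5 - 99) = √(-226/5) = I*√1130/5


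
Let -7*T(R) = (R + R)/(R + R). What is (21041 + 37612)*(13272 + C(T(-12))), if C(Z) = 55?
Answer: 781668531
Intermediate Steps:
T(R) = -⅐ (T(R) = -(R + R)/(7*(R + R)) = -2*R/(7*(2*R)) = -2*R*1/(2*R)/7 = -⅐*1 = -⅐)
(21041 + 37612)*(13272 + C(T(-12))) = (21041 + 37612)*(13272 + 55) = 58653*13327 = 781668531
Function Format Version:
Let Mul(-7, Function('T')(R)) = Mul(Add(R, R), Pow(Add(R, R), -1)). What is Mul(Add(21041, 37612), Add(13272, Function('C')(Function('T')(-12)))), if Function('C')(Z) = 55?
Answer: 781668531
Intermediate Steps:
Function('T')(R) = Rational(-1, 7) (Function('T')(R) = Mul(Rational(-1, 7), Mul(Add(R, R), Pow(Add(R, R), -1))) = Mul(Rational(-1, 7), Mul(Mul(2, R), Pow(Mul(2, R), -1))) = Mul(Rational(-1, 7), Mul(Mul(2, R), Mul(Rational(1, 2), Pow(R, -1)))) = Mul(Rational(-1, 7), 1) = Rational(-1, 7))
Mul(Add(21041, 37612), Add(13272, Function('C')(Function('T')(-12)))) = Mul(Add(21041, 37612), Add(13272, 55)) = Mul(58653, 13327) = 781668531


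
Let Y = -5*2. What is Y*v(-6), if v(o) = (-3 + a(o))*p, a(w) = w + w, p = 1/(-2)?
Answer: -75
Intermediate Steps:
p = -½ ≈ -0.50000
Y = -10
a(w) = 2*w
v(o) = 3/2 - o (v(o) = (-3 + 2*o)*(-½) = 3/2 - o)
Y*v(-6) = -10*(3/2 - 1*(-6)) = -10*(3/2 + 6) = -10*15/2 = -75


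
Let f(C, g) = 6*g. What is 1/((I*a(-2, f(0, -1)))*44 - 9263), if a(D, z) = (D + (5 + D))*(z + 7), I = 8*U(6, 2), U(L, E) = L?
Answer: -1/7151 ≈ -0.00013984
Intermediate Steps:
I = 48 (I = 8*6 = 48)
a(D, z) = (5 + 2*D)*(7 + z)
1/((I*a(-2, f(0, -1)))*44 - 9263) = 1/((48*(35 + 5*(6*(-1)) + 14*(-2) + 2*(-2)*(6*(-1))))*44 - 9263) = 1/((48*(35 + 5*(-6) - 28 + 2*(-2)*(-6)))*44 - 9263) = 1/((48*(35 - 30 - 28 + 24))*44 - 9263) = 1/((48*1)*44 - 9263) = 1/(48*44 - 9263) = 1/(2112 - 9263) = 1/(-7151) = -1/7151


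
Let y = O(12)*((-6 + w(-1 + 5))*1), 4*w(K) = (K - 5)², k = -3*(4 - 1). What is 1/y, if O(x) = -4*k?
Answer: -1/207 ≈ -0.0048309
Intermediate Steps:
k = -9 (k = -3*3 = -9)
w(K) = (-5 + K)²/4 (w(K) = (K - 5)²/4 = (-5 + K)²/4)
O(x) = 36 (O(x) = -4*(-9) = 36)
y = -207 (y = 36*((-6 + (-5 + (-1 + 5))²/4)*1) = 36*((-6 + (-5 + 4)²/4)*1) = 36*((-6 + (¼)*(-1)²)*1) = 36*((-6 + (¼)*1)*1) = 36*((-6 + ¼)*1) = 36*(-23/4*1) = 36*(-23/4) = -207)
1/y = 1/(-207) = -1/207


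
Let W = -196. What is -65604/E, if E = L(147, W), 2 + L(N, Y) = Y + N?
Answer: 21868/17 ≈ 1286.4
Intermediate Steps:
L(N, Y) = -2 + N + Y (L(N, Y) = -2 + (Y + N) = -2 + (N + Y) = -2 + N + Y)
E = -51 (E = -2 + 147 - 196 = -51)
-65604/E = -65604/(-51) = -65604*(-1/51) = 21868/17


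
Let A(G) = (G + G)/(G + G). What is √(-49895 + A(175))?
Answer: I*√49894 ≈ 223.37*I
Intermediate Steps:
A(G) = 1 (A(G) = (2*G)/((2*G)) = (2*G)*(1/(2*G)) = 1)
√(-49895 + A(175)) = √(-49895 + 1) = √(-49894) = I*√49894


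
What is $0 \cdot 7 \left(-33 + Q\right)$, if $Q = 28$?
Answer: $0$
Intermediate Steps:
$0 \cdot 7 \left(-33 + Q\right) = 0 \cdot 7 \left(-33 + 28\right) = 0 \left(-5\right) = 0$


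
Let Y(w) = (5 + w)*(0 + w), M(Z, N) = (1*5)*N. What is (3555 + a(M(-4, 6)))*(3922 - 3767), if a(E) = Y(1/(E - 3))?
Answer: 401718305/729 ≈ 5.5105e+5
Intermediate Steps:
M(Z, N) = 5*N
Y(w) = w*(5 + w) (Y(w) = (5 + w)*w = w*(5 + w))
a(E) = (5 + 1/(-3 + E))/(-3 + E) (a(E) = (5 + 1/(E - 3))/(E - 3) = (5 + 1/(-3 + E))/(-3 + E))
(3555 + a(M(-4, 6)))*(3922 - 3767) = (3555 + (-14 + 5*(5*6))/(-3 + 5*6)**2)*(3922 - 3767) = (3555 + (-14 + 5*30)/(-3 + 30)**2)*155 = (3555 + (-14 + 150)/27**2)*155 = (3555 + (1/729)*136)*155 = (3555 + 136/729)*155 = (2591731/729)*155 = 401718305/729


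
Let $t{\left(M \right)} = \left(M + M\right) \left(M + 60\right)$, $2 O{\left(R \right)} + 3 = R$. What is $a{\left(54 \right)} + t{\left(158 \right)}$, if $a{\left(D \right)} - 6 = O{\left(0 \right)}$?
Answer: $\frac{137785}{2} \approx 68893.0$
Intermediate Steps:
$O{\left(R \right)} = - \frac{3}{2} + \frac{R}{2}$
$t{\left(M \right)} = 2 M \left(60 + M\right)$
$a{\left(D \right)} = \frac{9}{2}$ ($a{\left(D \right)} = 6 + \left(- \frac{3}{2} + \frac{1}{2} \cdot 0\right) = 6 + \left(- \frac{3}{2} + 0\right) = 6 - \frac{3}{2} = \frac{9}{2}$)
$a{\left(54 \right)} + t{\left(158 \right)} = \frac{9}{2} + 2 \cdot 158 \left(60 + 158\right) = \frac{9}{2} + 2 \cdot 158 \cdot 218 = \frac{9}{2} + 68888 = \frac{137785}{2}$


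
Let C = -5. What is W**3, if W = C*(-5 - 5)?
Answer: 125000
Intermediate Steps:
W = 50 (W = -5*(-5 - 5) = -5*(-10) = 50)
W**3 = 50**3 = 125000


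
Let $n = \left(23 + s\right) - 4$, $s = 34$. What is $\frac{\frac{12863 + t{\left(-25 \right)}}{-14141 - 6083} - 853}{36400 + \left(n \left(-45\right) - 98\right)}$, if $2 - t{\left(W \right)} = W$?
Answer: $- \frac{8631981}{342968704} \approx -0.025168$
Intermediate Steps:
$t{\left(W \right)} = 2 - W$
$n = 53$ ($n = \left(23 + 34\right) - 4 = 57 - 4 = 53$)
$\frac{\frac{12863 + t{\left(-25 \right)}}{-14141 - 6083} - 853}{36400 + \left(n \left(-45\right) - 98\right)} = \frac{\frac{12863 + \left(2 - -25\right)}{-14141 - 6083} - 853}{36400 + \left(53 \left(-45\right) - 98\right)} = \frac{\frac{12863 + \left(2 + 25\right)}{-20224} - 853}{36400 - 2483} = \frac{\left(12863 + 27\right) \left(- \frac{1}{20224}\right) - 853}{36400 - 2483} = \frac{12890 \left(- \frac{1}{20224}\right) - 853}{33917} = \left(- \frac{6445}{10112} - 853\right) \frac{1}{33917} = \left(- \frac{8631981}{10112}\right) \frac{1}{33917} = - \frac{8631981}{342968704}$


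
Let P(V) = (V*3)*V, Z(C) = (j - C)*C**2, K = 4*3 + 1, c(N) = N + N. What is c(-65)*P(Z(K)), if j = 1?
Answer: -1603985760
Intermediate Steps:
c(N) = 2*N
K = 13 (K = 12 + 1 = 13)
Z(C) = C**2*(1 - C) (Z(C) = (1 - C)*C**2 = C**2*(1 - C))
P(V) = 3*V**2 (P(V) = (3*V)*V = 3*V**2)
c(-65)*P(Z(K)) = (2*(-65))*(3*(13**2*(1 - 1*13))**2) = -390*(169*(1 - 13))**2 = -390*(169*(-12))**2 = -390*(-2028)**2 = -390*4112784 = -130*12338352 = -1603985760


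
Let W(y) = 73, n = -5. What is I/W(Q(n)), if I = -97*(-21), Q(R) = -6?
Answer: 2037/73 ≈ 27.904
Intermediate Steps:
I = 2037
I/W(Q(n)) = 2037/73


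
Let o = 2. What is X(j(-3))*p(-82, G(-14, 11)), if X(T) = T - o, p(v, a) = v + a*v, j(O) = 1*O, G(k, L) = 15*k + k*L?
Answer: -148830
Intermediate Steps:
G(k, L) = 15*k + L*k
j(O) = O
X(T) = -2 + T (X(T) = T - 1*2 = T - 2 = -2 + T)
X(j(-3))*p(-82, G(-14, 11)) = (-2 - 3)*(-82*(1 - 14*(15 + 11))) = -(-410)*(1 - 14*26) = -(-410)*(1 - 364) = -(-410)*(-363) = -5*29766 = -148830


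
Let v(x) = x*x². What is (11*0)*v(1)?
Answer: 0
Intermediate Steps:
v(x) = x³
(11*0)*v(1) = (11*0)*1³ = 0*1 = 0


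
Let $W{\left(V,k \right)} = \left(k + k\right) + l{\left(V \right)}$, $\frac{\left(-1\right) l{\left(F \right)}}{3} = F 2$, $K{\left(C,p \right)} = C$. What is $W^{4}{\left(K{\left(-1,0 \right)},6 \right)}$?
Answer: $104976$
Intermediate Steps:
$l{\left(F \right)} = - 6 F$ ($l{\left(F \right)} = - 3 F 2 = - 3 \cdot 2 F = - 6 F$)
$W{\left(V,k \right)} = - 6 V + 2 k$ ($W{\left(V,k \right)} = \left(k + k\right) - 6 V = 2 k - 6 V = - 6 V + 2 k$)
$W^{4}{\left(K{\left(-1,0 \right)},6 \right)} = \left(\left(-6\right) \left(-1\right) + 2 \cdot 6\right)^{4} = \left(6 + 12\right)^{4} = 18^{4} = 104976$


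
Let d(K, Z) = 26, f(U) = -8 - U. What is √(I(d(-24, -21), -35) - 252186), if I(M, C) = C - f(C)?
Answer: 2*I*√63062 ≈ 502.24*I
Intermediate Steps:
I(M, C) = 8 + 2*C (I(M, C) = C - (-8 - C) = C + (8 + C) = 8 + 2*C)
√(I(d(-24, -21), -35) - 252186) = √((8 + 2*(-35)) - 252186) = √((8 - 70) - 252186) = √(-62 - 252186) = √(-252248) = 2*I*√63062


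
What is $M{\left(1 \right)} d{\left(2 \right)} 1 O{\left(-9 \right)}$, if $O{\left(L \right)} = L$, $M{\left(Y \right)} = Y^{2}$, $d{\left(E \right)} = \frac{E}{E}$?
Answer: $-9$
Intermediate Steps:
$d{\left(E \right)} = 1$
$M{\left(1 \right)} d{\left(2 \right)} 1 O{\left(-9 \right)} = 1^{2} \cdot 1 \cdot 1 \left(-9\right) = 1 \cdot 1 \left(-9\right) = 1 \left(-9\right) = -9$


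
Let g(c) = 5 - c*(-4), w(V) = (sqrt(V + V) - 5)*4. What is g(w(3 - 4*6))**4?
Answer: -215633871 + 24609600*I*sqrt(42) ≈ -2.1563e+8 + 1.5949e+8*I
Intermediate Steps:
w(V) = -20 + 4*sqrt(2)*sqrt(V) (w(V) = (sqrt(2*V) - 5)*4 = (sqrt(2)*sqrt(V) - 5)*4 = (-5 + sqrt(2)*sqrt(V))*4 = -20 + 4*sqrt(2)*sqrt(V))
g(c) = 5 + 4*c (g(c) = 5 - (-4)*c = 5 + 4*c)
g(w(3 - 4*6))**4 = (5 + 4*(-20 + 4*sqrt(2)*sqrt(3 - 4*6)))**4 = (5 + 4*(-20 + 4*sqrt(2)*sqrt(3 - 24)))**4 = (5 + 4*(-20 + 4*sqrt(2)*sqrt(-21)))**4 = (5 + 4*(-20 + 4*sqrt(2)*(I*sqrt(21))))**4 = (5 + 4*(-20 + 4*I*sqrt(42)))**4 = (5 + (-80 + 16*I*sqrt(42)))**4 = (-75 + 16*I*sqrt(42))**4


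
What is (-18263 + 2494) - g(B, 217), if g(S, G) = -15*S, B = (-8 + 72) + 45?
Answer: -14134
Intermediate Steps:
B = 109 (B = 64 + 45 = 109)
(-18263 + 2494) - g(B, 217) = (-18263 + 2494) - (-15)*109 = -15769 - 1*(-1635) = -15769 + 1635 = -14134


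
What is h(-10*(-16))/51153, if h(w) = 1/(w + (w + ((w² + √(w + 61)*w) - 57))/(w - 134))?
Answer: 776438/45328779217857 - 4160*√221/45328779217857 ≈ 1.5765e-8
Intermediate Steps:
h(w) = 1/(w + (-57 + w + w² + w*√(61 + w))/(-134 + w)) (h(w) = 1/(w + (w + ((w² + √(61 + w)*w) - 57))/(-134 + w)) = 1/(w + (w + ((w² + w*√(61 + w)) - 57))/(-134 + w)) = 1/(w + (w + (-57 + w² + w*√(61 + w)))/(-134 + w)) = 1/(w + (-57 + w + w² + w*√(61 + w))/(-134 + w)))
h(-10*(-16))/51153 = ((-134 - 10*(-16))/(-57 - (-1330)*(-16) + 2*(-10*(-16))² + (-10*(-16))*√(61 - 10*(-16))))/51153 = ((-134 + 160)/(-57 - 133*160 + 2*160² + 160*√(61 + 160)))*(1/51153) = (26/(-57 - 21280 + 2*25600 + 160*√221))*(1/51153) = (26/(-57 - 21280 + 51200 + 160*√221))*(1/51153) = (26/(29863 + 160*√221))*(1/51153) = 26/(51153*(29863 + 160*√221))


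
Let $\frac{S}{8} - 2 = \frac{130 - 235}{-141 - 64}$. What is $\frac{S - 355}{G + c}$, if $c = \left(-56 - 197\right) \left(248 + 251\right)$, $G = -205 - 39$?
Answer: $\frac{13731}{5186131} \approx 0.0026476$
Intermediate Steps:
$S = \frac{824}{41}$ ($S = 16 + 8 \frac{130 - 235}{-141 - 64} = 16 + 8 \left(- \frac{105}{-205}\right) = 16 + 8 \left(\left(-105\right) \left(- \frac{1}{205}\right)\right) = 16 + 8 \cdot \frac{21}{41} = 16 + \frac{168}{41} = \frac{824}{41} \approx 20.098$)
$G = -244$ ($G = -205 - 39 = -244$)
$c = -126247$ ($c = \left(-253\right) 499 = -126247$)
$\frac{S - 355}{G + c} = \frac{\frac{824}{41} - 355}{-244 - 126247} = \frac{\frac{824}{41} - 355}{-126491} = \left(- \frac{13731}{41}\right) \left(- \frac{1}{126491}\right) = \frac{13731}{5186131}$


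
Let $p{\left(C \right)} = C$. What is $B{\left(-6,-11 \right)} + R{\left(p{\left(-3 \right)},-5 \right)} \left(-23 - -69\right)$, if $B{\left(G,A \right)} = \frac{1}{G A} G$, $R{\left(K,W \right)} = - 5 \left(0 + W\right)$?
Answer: $\frac{12649}{11} \approx 1149.9$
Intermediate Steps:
$R{\left(K,W \right)} = - 5 W$
$B{\left(G,A \right)} = \frac{1}{A}$ ($B{\left(G,A \right)} = \frac{1}{A G} G = \frac{1}{A}$)
$B{\left(-6,-11 \right)} + R{\left(p{\left(-3 \right)},-5 \right)} \left(-23 - -69\right) = \frac{1}{-11} + \left(-5\right) \left(-5\right) \left(-23 - -69\right) = - \frac{1}{11} + 25 \left(-23 + 69\right) = - \frac{1}{11} + 25 \cdot 46 = - \frac{1}{11} + 1150 = \frac{12649}{11}$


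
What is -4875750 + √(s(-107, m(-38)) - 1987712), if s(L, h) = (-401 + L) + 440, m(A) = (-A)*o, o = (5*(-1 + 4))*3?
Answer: -4875750 + 2*I*√496945 ≈ -4.8758e+6 + 1409.9*I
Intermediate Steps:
o = 45 (o = (5*3)*3 = 15*3 = 45)
m(A) = -45*A (m(A) = -A*45 = -45*A)
s(L, h) = 39 + L
-4875750 + √(s(-107, m(-38)) - 1987712) = -4875750 + √((39 - 107) - 1987712) = -4875750 + √(-68 - 1987712) = -4875750 + √(-1987780) = -4875750 + 2*I*√496945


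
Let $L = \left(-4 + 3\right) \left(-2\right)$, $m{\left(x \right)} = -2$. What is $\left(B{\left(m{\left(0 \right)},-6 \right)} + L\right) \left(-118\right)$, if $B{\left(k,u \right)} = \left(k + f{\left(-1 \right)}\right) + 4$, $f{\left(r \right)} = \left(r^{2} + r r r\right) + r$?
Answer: $-354$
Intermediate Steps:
$f{\left(r \right)} = r + r^{2} + r^{3}$ ($f{\left(r \right)} = \left(r^{2} + r^{2} r\right) + r = \left(r^{2} + r^{3}\right) + r = r + r^{2} + r^{3}$)
$B{\left(k,u \right)} = 3 + k$ ($B{\left(k,u \right)} = \left(k - \left(1 - 1 + \left(-1\right)^{2}\right)\right) + 4 = \left(k - \left(1 - 1 + 1\right)\right) + 4 = \left(k - 1\right) + 4 = \left(-1 + k\right) + 4 = 3 + k$)
$L = 2$ ($L = \left(-1\right) \left(-2\right) = 2$)
$\left(B{\left(m{\left(0 \right)},-6 \right)} + L\right) \left(-118\right) = \left(\left(3 - 2\right) + 2\right) \left(-118\right) = \left(1 + 2\right) \left(-118\right) = 3 \left(-118\right) = -354$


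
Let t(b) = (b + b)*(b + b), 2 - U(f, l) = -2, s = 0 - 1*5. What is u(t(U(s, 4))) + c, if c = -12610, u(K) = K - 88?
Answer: -12634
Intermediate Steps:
s = -5 (s = 0 - 5 = -5)
U(f, l) = 4 (U(f, l) = 2 - 1*(-2) = 2 + 2 = 4)
t(b) = 4*b² (t(b) = (2*b)*(2*b) = 4*b²)
u(K) = -88 + K
u(t(U(s, 4))) + c = (-88 + 4*4²) - 12610 = (-88 + 4*16) - 12610 = (-88 + 64) - 12610 = -24 - 12610 = -12634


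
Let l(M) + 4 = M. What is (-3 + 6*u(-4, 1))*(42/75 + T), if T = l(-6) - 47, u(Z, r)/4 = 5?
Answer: -165087/25 ≈ -6603.5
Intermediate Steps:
u(Z, r) = 20 (u(Z, r) = 4*5 = 20)
l(M) = -4 + M
T = -57 (T = (-4 - 6) - 47 = -10 - 47 = -57)
(-3 + 6*u(-4, 1))*(42/75 + T) = (-3 + 6*20)*(42/75 - 57) = (-3 + 120)*(42*(1/75) - 57) = 117*(14/25 - 57) = 117*(-1411/25) = -165087/25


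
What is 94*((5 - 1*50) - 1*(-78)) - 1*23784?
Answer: -20682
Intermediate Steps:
94*((5 - 1*50) - 1*(-78)) - 1*23784 = 94*((5 - 50) + 78) - 23784 = 94*(-45 + 78) - 23784 = 94*33 - 23784 = 3102 - 23784 = -20682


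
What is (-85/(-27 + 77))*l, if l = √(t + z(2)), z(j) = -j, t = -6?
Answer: -17*I*√2/5 ≈ -4.8083*I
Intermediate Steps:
l = 2*I*√2 (l = √(-6 - 1*2) = √(-6 - 2) = √(-8) = 2*I*√2 ≈ 2.8284*I)
(-85/(-27 + 77))*l = (-85/(-27 + 77))*(2*I*√2) = (-85/50)*(2*I*√2) = (-85*1/50)*(2*I*√2) = -17*I*√2/5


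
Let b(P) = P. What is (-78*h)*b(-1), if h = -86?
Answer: -6708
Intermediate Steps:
(-78*h)*b(-1) = -78*(-86)*(-1) = 6708*(-1) = -6708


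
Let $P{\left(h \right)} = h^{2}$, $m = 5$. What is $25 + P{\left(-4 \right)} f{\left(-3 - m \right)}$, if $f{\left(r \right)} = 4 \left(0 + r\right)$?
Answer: $-487$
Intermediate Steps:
$f{\left(r \right)} = 4 r$
$25 + P{\left(-4 \right)} f{\left(-3 - m \right)} = 25 + \left(-4\right)^{2} \cdot 4 \left(-3 - 5\right) = 25 + 16 \cdot 4 \left(-3 - 5\right) = 25 + 16 \cdot 4 \left(-8\right) = 25 + 16 \left(-32\right) = 25 - 512 = -487$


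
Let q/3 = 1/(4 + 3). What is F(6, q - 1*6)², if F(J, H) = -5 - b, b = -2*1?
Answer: 9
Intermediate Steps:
b = -2
q = 3/7 (q = 3/(4 + 3) = 3/7 ≈ 0.42857)
F(J, H) = -3 (F(J, H) = -5 - 1*(-2) = -5 + 2 = -3)
F(6, q - 1*6)² = (-3)² = 9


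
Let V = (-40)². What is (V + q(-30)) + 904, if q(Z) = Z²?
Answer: 3404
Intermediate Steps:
V = 1600
(V + q(-30)) + 904 = (1600 + (-30)²) + 904 = (1600 + 900) + 904 = 2500 + 904 = 3404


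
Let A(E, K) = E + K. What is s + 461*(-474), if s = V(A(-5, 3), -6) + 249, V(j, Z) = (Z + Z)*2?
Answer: -218289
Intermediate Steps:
V(j, Z) = 4*Z (V(j, Z) = (2*Z)*2 = 4*Z)
s = 225 (s = 4*(-6) + 249 = -24 + 249 = 225)
s + 461*(-474) = 225 + 461*(-474) = 225 - 218514 = -218289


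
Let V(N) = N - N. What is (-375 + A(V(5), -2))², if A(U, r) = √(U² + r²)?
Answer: 139129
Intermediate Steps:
V(N) = 0
(-375 + A(V(5), -2))² = (-375 + √(0² + (-2)²))² = (-375 + √(0 + 4))² = (-375 + √4)² = (-375 + 2)² = (-373)² = 139129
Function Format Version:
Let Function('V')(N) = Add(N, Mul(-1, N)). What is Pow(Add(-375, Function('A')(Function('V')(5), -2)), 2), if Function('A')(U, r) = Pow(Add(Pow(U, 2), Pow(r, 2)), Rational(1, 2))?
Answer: 139129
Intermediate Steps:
Function('V')(N) = 0
Pow(Add(-375, Function('A')(Function('V')(5), -2)), 2) = Pow(Add(-375, Pow(Add(Pow(0, 2), Pow(-2, 2)), Rational(1, 2))), 2) = Pow(Add(-375, Pow(Add(0, 4), Rational(1, 2))), 2) = Pow(Add(-375, Pow(4, Rational(1, 2))), 2) = Pow(Add(-375, 2), 2) = Pow(-373, 2) = 139129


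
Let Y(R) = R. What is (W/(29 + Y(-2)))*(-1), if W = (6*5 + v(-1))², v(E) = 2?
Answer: -1024/27 ≈ -37.926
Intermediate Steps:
W = 1024 (W = (6*5 + 2)² = (30 + 2)² = 32² = 1024)
(W/(29 + Y(-2)))*(-1) = (1024/(29 - 2))*(-1) = (1024/27)*(-1) = -1024/27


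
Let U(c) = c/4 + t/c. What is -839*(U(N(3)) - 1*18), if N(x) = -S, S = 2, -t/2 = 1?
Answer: 29365/2 ≈ 14683.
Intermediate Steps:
t = -2 (t = -2*1 = -2)
N(x) = -2 (N(x) = -1*2 = -2)
U(c) = -2/c + c/4 (U(c) = c/4 - 2/c = -2/c + c/4)
-839*(U(N(3)) - 1*18) = -839*((-2/(-2) + (¼)*(-2)) - 1*18) = -839*((-2*(-½) - ½) - 18) = -839*((1 - ½) - 18) = -839*(½ - 18) = -839*(-35/2) = 29365/2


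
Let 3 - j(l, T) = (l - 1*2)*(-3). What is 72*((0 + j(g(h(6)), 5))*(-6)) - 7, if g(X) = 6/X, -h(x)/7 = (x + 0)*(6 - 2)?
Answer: 9347/7 ≈ 1335.3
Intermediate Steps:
h(x) = -28*x (h(x) = -7*(x + 0)*(6 - 2) = -7*x*4 = -28*x)
j(l, T) = -3 + 3*l (j(l, T) = 3 - (l - 1*2)*(-3) = 3 - (l - 2)*(-3) = 3 - (-2 + l)*(-3) = 3 - (6 - 3*l) = 3 + (-6 + 3*l) = -3 + 3*l)
72*((0 + j(g(h(6)), 5))*(-6)) - 7 = 72*((0 + (-3 + 3*(6/((-28*6)))))*(-6)) - 7 = 72*((0 + (-3 + 3*(6/(-168))))*(-6)) - 7 = 72*((0 + (-3 + 3*(6*(-1/168))))*(-6)) - 7 = 72*((0 + (-3 + 3*(-1/28)))*(-6)) - 7 = 72*((0 + (-3 - 3/28))*(-6)) - 7 = 72*((0 - 87/28)*(-6)) - 7 = 72*(-87/28*(-6)) - 7 = 72*(261/14) - 7 = 9396/7 - 7 = 9347/7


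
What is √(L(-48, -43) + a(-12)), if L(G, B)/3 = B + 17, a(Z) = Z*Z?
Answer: √66 ≈ 8.1240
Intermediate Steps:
a(Z) = Z²
L(G, B) = 51 + 3*B (L(G, B) = 3*(B + 17) = 3*(17 + B) = 51 + 3*B)
√(L(-48, -43) + a(-12)) = √((51 + 3*(-43)) + (-12)²) = √((51 - 129) + 144) = √(-78 + 144) = √66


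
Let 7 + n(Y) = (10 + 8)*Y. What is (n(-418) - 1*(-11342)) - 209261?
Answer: -205450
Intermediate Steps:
n(Y) = -7 + 18*Y (n(Y) = -7 + (10 + 8)*Y = -7 + 18*Y)
(n(-418) - 1*(-11342)) - 209261 = ((-7 + 18*(-418)) - 1*(-11342)) - 209261 = ((-7 - 7524) + 11342) - 209261 = (-7531 + 11342) - 209261 = 3811 - 209261 = -205450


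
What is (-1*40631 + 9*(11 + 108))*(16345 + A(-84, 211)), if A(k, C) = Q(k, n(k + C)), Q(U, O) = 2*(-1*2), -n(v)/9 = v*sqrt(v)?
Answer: -646449960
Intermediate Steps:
n(v) = -9*v**(3/2) (n(v) = -9*v*sqrt(v) = -9*v**(3/2))
Q(U, O) = -4 (Q(U, O) = 2*(-2) = -4)
A(k, C) = -4
(-1*40631 + 9*(11 + 108))*(16345 + A(-84, 211)) = (-1*40631 + 9*(11 + 108))*(16345 - 4) = (-40631 + 9*119)*16341 = (-40631 + 1071)*16341 = -39560*16341 = -646449960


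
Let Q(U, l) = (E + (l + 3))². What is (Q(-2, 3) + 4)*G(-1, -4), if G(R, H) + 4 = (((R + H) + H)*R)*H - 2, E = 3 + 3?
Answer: -6216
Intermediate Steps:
E = 6
G(R, H) = -6 + H*R*(R + 2*H) (G(R, H) = -4 + ((((R + H) + H)*R)*H - 2) = -4 + ((((H + R) + H)*R)*H - 2) = -4 + (((R + 2*H)*R)*H - 2) = -4 + ((R*(R + 2*H))*H - 2) = -4 + (H*R*(R + 2*H) - 2) = -4 + (-2 + H*R*(R + 2*H)) = -6 + H*R*(R + 2*H))
Q(U, l) = (9 + l)² (Q(U, l) = (6 + (l + 3))² = (6 + (3 + l))² = (9 + l)²)
(Q(-2, 3) + 4)*G(-1, -4) = ((9 + 3)² + 4)*(-6 - 4*(-1)² + 2*(-1)*(-4)²) = (12² + 4)*(-6 - 4*1 + 2*(-1)*16) = (144 + 4)*(-6 - 4 - 32) = 148*(-42) = -6216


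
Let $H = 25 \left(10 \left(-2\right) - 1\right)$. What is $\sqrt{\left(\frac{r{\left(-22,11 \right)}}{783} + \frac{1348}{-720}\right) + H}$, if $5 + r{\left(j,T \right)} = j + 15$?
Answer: $\frac{i \sqrt{398801185}}{870} \approx 22.954 i$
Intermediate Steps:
$r{\left(j,T \right)} = 10 + j$ ($r{\left(j,T \right)} = -5 + \left(j + 15\right) = -5 + \left(15 + j\right) = 10 + j$)
$H = -525$ ($H = 25 \left(-20 - 1\right) = 25 \left(-21\right) = -525$)
$\sqrt{\left(\frac{r{\left(-22,11 \right)}}{783} + \frac{1348}{-720}\right) + H} = \sqrt{\left(\frac{10 - 22}{783} + \frac{1348}{-720}\right) - 525} = \sqrt{\left(\left(-12\right) \frac{1}{783} + 1348 \left(- \frac{1}{720}\right)\right) - 525} = \sqrt{\left(- \frac{4}{261} - \frac{337}{180}\right) - 525} = \sqrt{- \frac{9853}{5220} - 525} = \sqrt{- \frac{2750353}{5220}} = \frac{i \sqrt{398801185}}{870}$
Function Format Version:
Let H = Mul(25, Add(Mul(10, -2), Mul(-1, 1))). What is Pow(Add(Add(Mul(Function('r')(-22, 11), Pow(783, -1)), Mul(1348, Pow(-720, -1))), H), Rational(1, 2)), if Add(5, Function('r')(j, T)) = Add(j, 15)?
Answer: Mul(Rational(1, 870), I, Pow(398801185, Rational(1, 2))) ≈ Mul(22.954, I)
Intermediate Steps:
Function('r')(j, T) = Add(10, j) (Function('r')(j, T) = Add(-5, Add(j, 15)) = Add(-5, Add(15, j)) = Add(10, j))
H = -525 (H = Mul(25, Add(-20, -1)) = Mul(25, -21) = -525)
Pow(Add(Add(Mul(Function('r')(-22, 11), Pow(783, -1)), Mul(1348, Pow(-720, -1))), H), Rational(1, 2)) = Pow(Add(Add(Mul(Add(10, -22), Pow(783, -1)), Mul(1348, Pow(-720, -1))), -525), Rational(1, 2)) = Pow(Add(Add(Mul(-12, Rational(1, 783)), Mul(1348, Rational(-1, 720))), -525), Rational(1, 2)) = Pow(Add(Add(Rational(-4, 261), Rational(-337, 180)), -525), Rational(1, 2)) = Pow(Add(Rational(-9853, 5220), -525), Rational(1, 2)) = Pow(Rational(-2750353, 5220), Rational(1, 2)) = Mul(Rational(1, 870), I, Pow(398801185, Rational(1, 2)))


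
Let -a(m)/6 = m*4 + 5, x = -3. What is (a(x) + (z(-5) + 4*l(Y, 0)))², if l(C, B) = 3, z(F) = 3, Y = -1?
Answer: 3249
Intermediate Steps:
a(m) = -30 - 24*m (a(m) = -6*(m*4 + 5) = -6*(4*m + 5) = -6*(5 + 4*m) = -30 - 24*m)
(a(x) + (z(-5) + 4*l(Y, 0)))² = ((-30 - 24*(-3)) + (3 + 4*3))² = ((-30 + 72) + (3 + 12))² = (42 + 15)² = 57² = 3249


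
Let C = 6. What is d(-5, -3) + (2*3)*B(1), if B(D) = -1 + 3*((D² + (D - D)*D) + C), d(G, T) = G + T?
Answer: 112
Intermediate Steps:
B(D) = 17 + 3*D² (B(D) = -1 + 3*((D² + (D - D)*D) + 6) = -1 + 3*((D² + 0*D) + 6) = -1 + 3*((D² + 0) + 6) = -1 + 3*(D² + 6) = -1 + 3*(6 + D²) = -1 + (18 + 3*D²) = 17 + 3*D²)
d(-5, -3) + (2*3)*B(1) = (-5 - 3) + (2*3)*(17 + 3*1²) = -8 + 6*(17 + 3*1) = -8 + 6*(17 + 3) = -8 + 6*20 = -8 + 120 = 112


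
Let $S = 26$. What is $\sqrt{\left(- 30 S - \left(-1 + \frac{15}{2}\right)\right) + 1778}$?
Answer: $\frac{\sqrt{3966}}{2} \approx 31.488$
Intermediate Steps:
$\sqrt{\left(- 30 S - \left(-1 + \frac{15}{2}\right)\right) + 1778} = \sqrt{\left(\left(-30\right) 26 - \left(-1 + \frac{15}{2}\right)\right) + 1778} = \sqrt{\left(-780 - \frac{13}{2}\right) + 1778} = \sqrt{- \frac{1573}{2} + 1778} = \sqrt{\frac{1983}{2}} = \frac{\sqrt{3966}}{2}$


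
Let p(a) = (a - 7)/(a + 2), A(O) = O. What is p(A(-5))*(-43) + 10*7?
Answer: -102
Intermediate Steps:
p(a) = (-7 + a)/(2 + a)
p(A(-5))*(-43) + 10*7 = ((-7 - 5)/(2 - 5))*(-43) + 10*7 = (-12/(-3))*(-43) + 70 = -⅓*(-12)*(-43) + 70 = 4*(-43) + 70 = -172 + 70 = -102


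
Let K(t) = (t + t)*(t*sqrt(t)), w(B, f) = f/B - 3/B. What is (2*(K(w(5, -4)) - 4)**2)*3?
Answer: -103368/3125 - 4704*I*sqrt(35)/125 ≈ -33.078 - 222.63*I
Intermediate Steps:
w(B, f) = -3/B + f/B
K(t) = 2*t**(5/2) (K(t) = (2*t)*t**(3/2) = 2*t**(5/2))
(2*(K(w(5, -4)) - 4)**2)*3 = (2*(2*((-3 - 4)/5)**(5/2) - 4)**2)*3 = (2*(2*((1/5)*(-7))**(5/2) - 4)**2)*3 = (2*(2*(-7/5)**(5/2) - 4)**2)*3 = (2*(2*(49*I*sqrt(35)/125) - 4)**2)*3 = (2*(98*I*sqrt(35)/125 - 4)**2)*3 = (2*(-4 + 98*I*sqrt(35)/125)**2)*3 = 6*(-4 + 98*I*sqrt(35)/125)**2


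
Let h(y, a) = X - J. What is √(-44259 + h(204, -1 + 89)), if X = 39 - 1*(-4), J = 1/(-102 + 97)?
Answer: I*√1105395/5 ≈ 210.28*I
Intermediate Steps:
J = -⅕ (J = 1/(-5) = -⅕ ≈ -0.20000)
X = 43 (X = 39 + 4 = 43)
h(y, a) = 216/5 (h(y, a) = 43 - 1*(-⅕) = 43 + ⅕ = 216/5)
√(-44259 + h(204, -1 + 89)) = √(-44259 + 216/5) = √(-221079/5) = I*√1105395/5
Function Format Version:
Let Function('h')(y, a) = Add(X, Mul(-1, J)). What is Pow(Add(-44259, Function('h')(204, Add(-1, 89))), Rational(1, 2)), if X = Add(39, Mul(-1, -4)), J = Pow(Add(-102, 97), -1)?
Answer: Mul(Rational(1, 5), I, Pow(1105395, Rational(1, 2))) ≈ Mul(210.28, I)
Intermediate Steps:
J = Rational(-1, 5) (J = Pow(-5, -1) = Rational(-1, 5) ≈ -0.20000)
X = 43 (X = Add(39, 4) = 43)
Function('h')(y, a) = Rational(216, 5) (Function('h')(y, a) = Add(43, Mul(-1, Rational(-1, 5))) = Add(43, Rational(1, 5)) = Rational(216, 5))
Pow(Add(-44259, Function('h')(204, Add(-1, 89))), Rational(1, 2)) = Pow(Add(-44259, Rational(216, 5)), Rational(1, 2)) = Pow(Rational(-221079, 5), Rational(1, 2)) = Mul(Rational(1, 5), I, Pow(1105395, Rational(1, 2)))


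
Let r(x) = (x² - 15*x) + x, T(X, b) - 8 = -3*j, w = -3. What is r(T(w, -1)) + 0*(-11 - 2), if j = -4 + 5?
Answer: -45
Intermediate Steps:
j = 1
T(X, b) = 5 (T(X, b) = 8 - 3*1 = 8 - 3 = 5)
r(x) = x² - 14*x
r(T(w, -1)) + 0*(-11 - 2) = 5*(-14 + 5) + 0*(-11 - 2) = 5*(-9) + 0*(-13) = -45 + 0 = -45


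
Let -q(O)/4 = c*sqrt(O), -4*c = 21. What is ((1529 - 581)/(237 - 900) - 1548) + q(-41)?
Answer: -342424/221 + 21*I*sqrt(41) ≈ -1549.4 + 134.47*I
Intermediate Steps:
c = -21/4 (c = -1/4*21 = -21/4 ≈ -5.2500)
q(O) = 21*sqrt(O) (q(O) = -(-21)*sqrt(O) = 21*sqrt(O))
((1529 - 581)/(237 - 900) - 1548) + q(-41) = ((1529 - 581)/(237 - 900) - 1548) + 21*sqrt(-41) = (948/(-663) - 1548) + 21*(I*sqrt(41)) = (948*(-1/663) - 1548) + 21*I*sqrt(41) = (-316/221 - 1548) + 21*I*sqrt(41) = -342424/221 + 21*I*sqrt(41)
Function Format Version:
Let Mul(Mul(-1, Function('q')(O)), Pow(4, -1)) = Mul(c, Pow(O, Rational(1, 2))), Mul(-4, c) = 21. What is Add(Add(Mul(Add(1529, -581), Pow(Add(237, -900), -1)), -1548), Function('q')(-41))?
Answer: Add(Rational(-342424, 221), Mul(21, I, Pow(41, Rational(1, 2)))) ≈ Add(-1549.4, Mul(134.47, I))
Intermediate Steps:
c = Rational(-21, 4) (c = Mul(Rational(-1, 4), 21) = Rational(-21, 4) ≈ -5.2500)
Function('q')(O) = Mul(21, Pow(O, Rational(1, 2))) (Function('q')(O) = Mul(-4, Mul(Rational(-21, 4), Pow(O, Rational(1, 2)))) = Mul(21, Pow(O, Rational(1, 2))))
Add(Add(Mul(Add(1529, -581), Pow(Add(237, -900), -1)), -1548), Function('q')(-41)) = Add(Add(Mul(Add(1529, -581), Pow(Add(237, -900), -1)), -1548), Mul(21, Pow(-41, Rational(1, 2)))) = Add(Add(Mul(948, Pow(-663, -1)), -1548), Mul(21, Mul(I, Pow(41, Rational(1, 2))))) = Add(Add(Mul(948, Rational(-1, 663)), -1548), Mul(21, I, Pow(41, Rational(1, 2)))) = Add(Add(Rational(-316, 221), -1548), Mul(21, I, Pow(41, Rational(1, 2)))) = Add(Rational(-342424, 221), Mul(21, I, Pow(41, Rational(1, 2))))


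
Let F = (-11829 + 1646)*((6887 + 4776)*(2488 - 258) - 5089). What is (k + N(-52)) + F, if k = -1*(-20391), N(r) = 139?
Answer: -264792611853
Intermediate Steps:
k = 20391
F = -264792632383 (F = -10183*(11663*2230 - 5089) = -10183*(26008490 - 5089) = -10183*26003401 = -264792632383)
(k + N(-52)) + F = (20391 + 139) - 264792632383 = 20530 - 264792632383 = -264792611853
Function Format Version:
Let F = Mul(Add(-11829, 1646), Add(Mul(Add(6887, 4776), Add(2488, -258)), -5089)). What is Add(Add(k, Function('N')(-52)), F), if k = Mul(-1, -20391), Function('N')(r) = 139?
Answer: -264792611853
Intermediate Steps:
k = 20391
F = -264792632383 (F = Mul(-10183, Add(Mul(11663, 2230), -5089)) = Mul(-10183, Add(26008490, -5089)) = Mul(-10183, 26003401) = -264792632383)
Add(Add(k, Function('N')(-52)), F) = Add(Add(20391, 139), -264792632383) = Add(20530, -264792632383) = -264792611853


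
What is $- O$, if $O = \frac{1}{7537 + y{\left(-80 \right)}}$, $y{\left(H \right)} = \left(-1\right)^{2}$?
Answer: $- \frac{1}{7538} \approx -0.00013266$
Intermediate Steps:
$y{\left(H \right)} = 1$
$O = \frac{1}{7538}$ ($O = \frac{1}{7537 + 1} = \frac{1}{7538} \approx 0.00013266$)
$- O = \left(-1\right) \frac{1}{7538} = - \frac{1}{7538}$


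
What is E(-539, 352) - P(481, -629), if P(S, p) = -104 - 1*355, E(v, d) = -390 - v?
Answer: 608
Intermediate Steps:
P(S, p) = -459 (P(S, p) = -104 - 355 = -459)
E(-539, 352) - P(481, -629) = (-390 - 1*(-539)) - 1*(-459) = (-390 + 539) + 459 = 149 + 459 = 608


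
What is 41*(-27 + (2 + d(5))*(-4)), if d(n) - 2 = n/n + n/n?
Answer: -2091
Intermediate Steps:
d(n) = 4 (d(n) = 2 + (n/n + n/n) = 2 + (1 + 1) = 2 + 2 = 4)
41*(-27 + (2 + d(5))*(-4)) = 41*(-27 + (2 + 4)*(-4)) = 41*(-27 + 6*(-4)) = 41*(-27 - 24) = 41*(-51) = -2091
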